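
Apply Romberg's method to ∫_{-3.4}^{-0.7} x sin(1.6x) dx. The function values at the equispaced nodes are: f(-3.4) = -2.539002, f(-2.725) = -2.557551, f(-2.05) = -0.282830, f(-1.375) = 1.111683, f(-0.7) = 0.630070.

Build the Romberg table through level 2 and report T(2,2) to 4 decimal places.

-1.8907

T(0,0) (trapezoid, 1 panel, h=2.7000): -2.577058
T(1,0) (trapezoid, 2 panels, h=1.3500): -1.670350
T(2,0) (trapezoid, 4 panels, h=0.6750): -1.811136
T(1,1) = -1.670350 + (-1.670350 − (-2.577058))/3 = -1.368114
T(2,1) = -1.811136 + (-1.811136 − (-1.670350))/3 = -1.858065
T(2,2) = -1.858065 + (-1.858065 − (-1.368114))/15 = -1.890728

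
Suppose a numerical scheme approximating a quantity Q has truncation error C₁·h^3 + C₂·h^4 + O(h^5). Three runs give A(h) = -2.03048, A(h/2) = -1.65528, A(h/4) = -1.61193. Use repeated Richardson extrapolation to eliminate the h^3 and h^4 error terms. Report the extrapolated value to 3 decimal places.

First eliminate the h^3 term (factor 2^3 = 8):
  B₁ = (8·(-1.65528) − (-2.03048))/7 = -1.60168
  B₂ = (8·(-1.61193) − (-1.65528))/7 = -1.60574
Then eliminate the h^4 term (factor 2^4 = 16):
  (16·(-1.60574) − (-1.60168))/15 = -1.60601

-1.606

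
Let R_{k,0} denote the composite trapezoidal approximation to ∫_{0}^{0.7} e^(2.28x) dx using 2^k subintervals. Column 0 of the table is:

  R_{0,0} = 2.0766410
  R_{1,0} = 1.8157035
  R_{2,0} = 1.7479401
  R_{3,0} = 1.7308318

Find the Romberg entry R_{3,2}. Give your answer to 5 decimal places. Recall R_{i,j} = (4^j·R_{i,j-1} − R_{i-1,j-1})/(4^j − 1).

1.72511

Richardson extrapolation on the trapezoidal column (denominator 4−1=3):
R_{2,1} = (4·1.7479401 − 1.8157035) / 3 = 1.7253523
R_{3,1} = 1.7308318 + (1.7308318 − 1.7479401)/3 = 1.7251290
R_{3,2} = 1.7251290 + (1.7251290 − 1.7253523)/15 = 1.7251141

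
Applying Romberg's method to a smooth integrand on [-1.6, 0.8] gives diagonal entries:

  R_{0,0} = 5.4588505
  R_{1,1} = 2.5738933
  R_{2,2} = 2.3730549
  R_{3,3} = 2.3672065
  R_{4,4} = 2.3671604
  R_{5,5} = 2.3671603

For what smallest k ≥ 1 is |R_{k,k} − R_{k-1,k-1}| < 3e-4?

|R_{1,1} − R_{0,0}| = 2.8849572 ≥ 3e-4
|R_{2,2} − R_{1,1}| = 0.2008384 ≥ 3e-4
|R_{3,3} − R_{2,2}| = 0.0058484 ≥ 3e-4
|R_{4,4} − R_{3,3}| = 0.0000461 < 3e-4

k = 4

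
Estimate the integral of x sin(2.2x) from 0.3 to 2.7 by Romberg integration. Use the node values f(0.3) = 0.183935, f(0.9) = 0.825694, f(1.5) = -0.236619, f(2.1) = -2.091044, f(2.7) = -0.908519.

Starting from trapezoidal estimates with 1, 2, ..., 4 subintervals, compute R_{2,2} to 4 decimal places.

R_{0,0} (trapezoid, 1 panel, h=2.4000): -0.869501
R_{1,0} (trapezoid, 2 panels, h=1.2000): -0.718693
R_{2,0} (trapezoid, 4 panels, h=0.6000): -1.118557
R_{1,1} = -0.718693 + (-0.718693 − (-0.869501))/3 = -0.668424
R_{2,1} = -1.118557 + (-1.118557 − (-0.718693))/3 = -1.251845
R_{2,2} = -1.251845 + (-1.251845 − (-0.668424))/15 = -1.290740

-1.2907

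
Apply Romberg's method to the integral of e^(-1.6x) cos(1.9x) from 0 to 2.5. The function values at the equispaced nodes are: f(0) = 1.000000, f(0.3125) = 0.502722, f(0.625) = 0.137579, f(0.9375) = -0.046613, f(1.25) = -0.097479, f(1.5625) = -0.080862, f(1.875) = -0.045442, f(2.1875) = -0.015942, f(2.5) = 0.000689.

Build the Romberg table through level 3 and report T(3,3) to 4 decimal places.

0.2535

T(0,0) (trapezoid, 1 panel, h=2.5000): 1.250861
T(1,0) (trapezoid, 2 panels, h=1.2500): 0.503582
T(2,0) (trapezoid, 4 panels, h=0.6250): 0.309377
T(3,0) (trapezoid, 8 panels, h=0.3125): 0.266971
T(1,1) = 0.503582 + (0.503582 − 1.250861)/3 = 0.254489
T(2,1) = 0.309377 + (0.309377 − 0.503582)/3 = 0.244642
T(3,1) = 0.266971 + (0.266971 − 0.309377)/3 = 0.252836
T(2,2) = 0.244642 + (0.244642 − 0.254489)/15 = 0.243986
T(3,2) = 0.252836 + (0.252836 − 0.244642)/15 = 0.253382
T(3,3) = 0.253382 + (0.253382 − 0.243986)/63 = 0.253531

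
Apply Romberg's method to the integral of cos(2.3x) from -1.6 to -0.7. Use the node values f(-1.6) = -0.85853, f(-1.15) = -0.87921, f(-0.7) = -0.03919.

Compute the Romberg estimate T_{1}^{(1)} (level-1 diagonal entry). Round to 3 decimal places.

-0.662

T_{0}^{(0)} (trapezoid, 1 panel, h=0.9000): -0.40397
T_{1}^{(0)} (trapezoid, 2 panels, h=0.4500): -0.59763
T_{1}^{(1)} = -0.59763 + (-0.59763 − (-0.40397))/3 = -0.66218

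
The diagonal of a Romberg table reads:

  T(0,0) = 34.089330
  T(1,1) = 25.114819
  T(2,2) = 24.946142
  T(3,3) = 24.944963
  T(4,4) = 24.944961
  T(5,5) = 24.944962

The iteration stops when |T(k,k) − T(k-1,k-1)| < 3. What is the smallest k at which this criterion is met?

k = 2

|T(1,1) − T(0,0)| = 8.974511 ≥ 3
|T(2,2) − T(1,1)| = 0.168677 < 3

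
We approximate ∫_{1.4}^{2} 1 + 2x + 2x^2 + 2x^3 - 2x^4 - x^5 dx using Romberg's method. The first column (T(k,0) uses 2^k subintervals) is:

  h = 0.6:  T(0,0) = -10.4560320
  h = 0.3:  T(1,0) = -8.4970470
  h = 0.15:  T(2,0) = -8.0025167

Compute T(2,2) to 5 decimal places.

-7.83725

Richardson extrapolation on the trapezoidal column (denominator 4−1=3):
T(1,1) = -8.4970470 + (-8.4970470 − (-10.4560320))/3 = -7.8440520
T(2,1) = (4·(-8.0025167) − (-8.4970470)) / 3 = -7.8376733
T(2,2) = -7.8376733 + (-7.8376733 − (-7.8440520))/15 = -7.8372481
(Column j=1 coincides with Simpson's rule on the same nodes.)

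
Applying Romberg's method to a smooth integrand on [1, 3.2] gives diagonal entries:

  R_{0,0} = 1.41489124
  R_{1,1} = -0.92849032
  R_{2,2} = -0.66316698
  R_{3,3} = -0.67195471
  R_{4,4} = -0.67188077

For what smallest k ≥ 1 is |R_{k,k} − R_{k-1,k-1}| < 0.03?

k = 3

|R_{1,1} − R_{0,0}| = 2.34338156 ≥ 0.03
|R_{2,2} − R_{1,1}| = 0.26532334 ≥ 0.03
|R_{3,3} − R_{2,2}| = 0.00878773 < 0.03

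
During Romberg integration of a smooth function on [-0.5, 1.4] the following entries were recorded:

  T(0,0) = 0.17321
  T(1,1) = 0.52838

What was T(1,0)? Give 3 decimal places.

0.440

From T(1,1) = (4·T(1,0) − T(0,0))/3, solve for T(1,0):
4·T(1,0) = 3·0.52838 + 0.17321 = 1.75835
T(1,0) = 0.43959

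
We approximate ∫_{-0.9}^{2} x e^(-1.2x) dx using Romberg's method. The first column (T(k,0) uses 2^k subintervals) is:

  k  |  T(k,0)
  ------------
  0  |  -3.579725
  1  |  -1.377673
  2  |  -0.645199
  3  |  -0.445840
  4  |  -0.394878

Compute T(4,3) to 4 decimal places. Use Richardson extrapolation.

-0.3778

T(2,1) = (4·(-0.645199) − (-1.377673)) / 3 = -0.401041
T(3,1) = -0.445840 + (-0.445840 − (-0.645199))/3 = -0.379387
T(4,1) = (4·(-0.394878) − (-0.445840)) / 3 = -0.377891
T(3,2) = (16·(-0.379387) − (-0.401041)) / 15 = -0.377943
T(4,2) = (16·(-0.377891) − (-0.379387)) / 15 = -0.377791
T(4,3) = -0.377791 + (-0.377791 − (-0.377943))/63 = -0.377789
(Column j=1 coincides with Simpson's rule on the same nodes.)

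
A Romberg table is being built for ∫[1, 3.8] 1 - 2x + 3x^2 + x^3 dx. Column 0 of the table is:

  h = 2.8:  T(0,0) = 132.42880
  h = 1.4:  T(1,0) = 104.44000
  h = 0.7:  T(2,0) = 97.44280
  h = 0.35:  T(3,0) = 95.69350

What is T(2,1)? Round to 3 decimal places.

Richardson extrapolation on the trapezoidal column (denominator 4−1=3):
T(2,1) = (4·97.44280 − 104.44000) / 3 = 95.11040
(Column j=1 coincides with Simpson's rule on the same nodes.)

95.110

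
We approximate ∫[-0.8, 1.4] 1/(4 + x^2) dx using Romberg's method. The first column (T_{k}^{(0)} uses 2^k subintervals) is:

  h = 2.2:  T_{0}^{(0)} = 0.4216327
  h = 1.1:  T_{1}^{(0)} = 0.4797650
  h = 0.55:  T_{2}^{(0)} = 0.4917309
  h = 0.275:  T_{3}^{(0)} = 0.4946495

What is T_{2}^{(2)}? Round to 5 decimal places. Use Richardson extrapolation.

T_{1}^{(1)} = (4·0.4797650 − 0.4216327) / 3 = 0.4991424
T_{2}^{(1)} = 0.4917309 + (0.4917309 − 0.4797650)/3 = 0.4957195
T_{2}^{(2)} = (16·0.4957195 − 0.4991424) / 15 = 0.4954913

0.49549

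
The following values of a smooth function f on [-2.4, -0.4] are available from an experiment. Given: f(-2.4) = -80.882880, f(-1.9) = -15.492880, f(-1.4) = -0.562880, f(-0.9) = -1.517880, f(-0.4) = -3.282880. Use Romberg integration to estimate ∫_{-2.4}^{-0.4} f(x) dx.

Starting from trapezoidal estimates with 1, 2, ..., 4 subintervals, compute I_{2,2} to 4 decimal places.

-25.3391

I_{0,0} (trapezoid, 1 panel, h=2.0000): -84.165760
I_{1,0} (trapezoid, 2 panels, h=1.0000): -42.645760
I_{2,0} (trapezoid, 4 panels, h=0.5000): -29.828260
I_{1,1} = -42.645760 + (-42.645760 − (-84.165760))/3 = -28.805760
I_{2,1} = -29.828260 + (-29.828260 − (-42.645760))/3 = -25.555760
I_{2,2} = -25.555760 + (-25.555760 − (-28.805760))/15 = -25.339093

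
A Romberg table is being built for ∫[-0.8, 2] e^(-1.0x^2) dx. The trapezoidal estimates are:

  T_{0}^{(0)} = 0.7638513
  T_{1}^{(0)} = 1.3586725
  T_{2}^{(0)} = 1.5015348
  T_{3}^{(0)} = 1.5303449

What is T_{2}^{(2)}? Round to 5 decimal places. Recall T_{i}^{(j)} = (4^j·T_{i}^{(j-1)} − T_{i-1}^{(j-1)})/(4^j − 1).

Richardson extrapolation on the trapezoidal column (denominator 4−1=3):
T_{1}^{(1)} = 1.3586725 + (1.3586725 − 0.7638513)/3 = 1.5569462
T_{2}^{(1)} = 1.5015348 + (1.5015348 − 1.3586725)/3 = 1.5491556
T_{2}^{(2)} = 1.5491556 + (1.5491556 − 1.5569462)/15 = 1.5486362

1.54864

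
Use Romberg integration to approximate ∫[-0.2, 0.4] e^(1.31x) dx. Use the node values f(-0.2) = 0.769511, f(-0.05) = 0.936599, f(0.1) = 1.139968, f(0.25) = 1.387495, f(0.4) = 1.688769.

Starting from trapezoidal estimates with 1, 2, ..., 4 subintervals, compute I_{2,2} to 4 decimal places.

I_{0,0} (trapezoid, 1 panel, h=0.6000): 0.737484
I_{1,0} (trapezoid, 2 panels, h=0.3000): 0.710732
I_{2,0} (trapezoid, 4 panels, h=0.1500): 0.703980
I_{1,1} = 0.710732 + (0.710732 − 0.737484)/3 = 0.701815
I_{2,1} = 0.703980 + (0.703980 − 0.710732)/3 = 0.701729
I_{2,2} = 0.701729 + (0.701729 − 0.701815)/15 = 0.701723

0.7017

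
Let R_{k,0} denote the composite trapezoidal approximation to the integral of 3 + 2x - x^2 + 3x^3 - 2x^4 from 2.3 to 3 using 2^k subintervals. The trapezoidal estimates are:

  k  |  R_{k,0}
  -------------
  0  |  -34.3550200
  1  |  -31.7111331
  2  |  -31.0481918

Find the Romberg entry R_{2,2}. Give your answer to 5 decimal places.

R_{1,1} = (4·(-31.7111331) − (-34.3550200)) / 3 = -30.8298375
R_{2,1} = -31.0481918 + (-31.0481918 − (-31.7111331))/3 = -30.8272114
R_{2,2} = -30.8272114 + (-30.8272114 − (-30.8298375))/15 = -30.8270363

-30.82704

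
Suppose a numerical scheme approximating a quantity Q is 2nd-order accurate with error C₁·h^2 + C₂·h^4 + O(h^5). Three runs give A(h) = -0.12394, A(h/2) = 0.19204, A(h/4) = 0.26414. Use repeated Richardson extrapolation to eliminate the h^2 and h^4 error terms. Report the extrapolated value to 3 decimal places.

0.288

First eliminate the h^2 term (factor 2^2 = 4):
  B₁ = (4·0.19204 − (-0.12394))/3 = 0.29737
  B₂ = (4·0.26414 − 0.19204)/3 = 0.28817
Then eliminate the h^4 term (factor 2^4 = 16):
  (16·0.28817 − 0.29737)/15 = 0.28756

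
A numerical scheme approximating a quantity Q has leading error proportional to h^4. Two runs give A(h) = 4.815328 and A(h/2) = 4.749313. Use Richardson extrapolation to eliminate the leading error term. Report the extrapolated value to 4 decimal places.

The leading error scales as h^4; refining by a factor of 2 reduces it by 2^4 = 16.
Extrapolated value = (16·A(h/2) − A(h)) / (16 − 1)
= (16·4.749313 − 4.815328) / 15
= 71.173680 / 15 = 4.744912

4.7449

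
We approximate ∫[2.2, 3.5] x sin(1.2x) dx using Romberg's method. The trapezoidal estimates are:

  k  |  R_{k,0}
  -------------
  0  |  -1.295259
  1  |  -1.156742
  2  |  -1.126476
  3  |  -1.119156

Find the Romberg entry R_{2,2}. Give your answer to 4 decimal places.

-1.1168

R_{1,1} = (4·(-1.156742) − (-1.295259)) / 3 = -1.110570
R_{2,1} = (4·(-1.126476) − (-1.156742)) / 3 = -1.116387
R_{2,2} = -1.116387 + (-1.116387 − (-1.110570))/15 = -1.116775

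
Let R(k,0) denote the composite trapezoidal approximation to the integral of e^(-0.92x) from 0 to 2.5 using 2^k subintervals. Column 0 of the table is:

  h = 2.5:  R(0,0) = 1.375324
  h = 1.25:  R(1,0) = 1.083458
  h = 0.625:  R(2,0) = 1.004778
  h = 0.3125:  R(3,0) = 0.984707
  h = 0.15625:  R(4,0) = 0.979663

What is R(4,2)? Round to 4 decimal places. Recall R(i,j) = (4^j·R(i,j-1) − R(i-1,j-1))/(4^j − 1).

0.9780

Richardson extrapolation on the trapezoidal column (denominator 4−1=3):
R(3,1) = (4·0.984707 − 1.004778) / 3 = 0.978017
R(4,1) = (4·0.979663 − 0.984707) / 3 = 0.977982
R(4,2) = (16·0.977982 − 0.978017) / 15 = 0.977980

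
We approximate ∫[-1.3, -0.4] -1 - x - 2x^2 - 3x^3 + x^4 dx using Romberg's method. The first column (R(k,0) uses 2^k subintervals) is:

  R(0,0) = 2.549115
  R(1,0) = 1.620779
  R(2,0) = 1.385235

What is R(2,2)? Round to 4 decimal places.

1.3064

Richardson extrapolation on the trapezoidal column (denominator 4−1=3):
R(1,1) = 1.620779 + (1.620779 − 2.549115)/3 = 1.311334
R(2,1) = (4·1.385235 − 1.620779) / 3 = 1.306720
R(2,2) = 1.306720 + (1.306720 − 1.311334)/15 = 1.306412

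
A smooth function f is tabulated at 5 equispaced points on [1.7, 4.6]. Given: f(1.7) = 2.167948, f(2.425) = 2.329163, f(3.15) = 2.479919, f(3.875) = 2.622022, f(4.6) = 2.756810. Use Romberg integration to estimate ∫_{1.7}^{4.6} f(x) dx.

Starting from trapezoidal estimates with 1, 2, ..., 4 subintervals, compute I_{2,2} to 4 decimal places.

I_{0,0} (trapezoid, 1 panel, h=2.9000): 7.140899
I_{1,0} (trapezoid, 2 panels, h=1.4500): 7.166332
I_{2,0} (trapezoid, 4 panels, h=0.7250): 7.172775
I_{1,1} = 7.166332 + (7.166332 − 7.140899)/3 = 7.174810
I_{2,1} = 7.172775 + (7.172775 − 7.166332)/3 = 7.174923
I_{2,2} = 7.174923 + (7.174923 − 7.174810)/15 = 7.174931

7.1749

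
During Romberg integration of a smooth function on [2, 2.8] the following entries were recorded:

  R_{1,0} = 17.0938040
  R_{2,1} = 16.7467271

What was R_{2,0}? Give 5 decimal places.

16.83350

From R_{2,1} = (4·R_{2,0} − R_{1,0})/3, solve for R_{2,0}:
4·R_{2,0} = 3·16.7467271 + 17.0938040 = 67.3339853
R_{2,0} = 16.8334963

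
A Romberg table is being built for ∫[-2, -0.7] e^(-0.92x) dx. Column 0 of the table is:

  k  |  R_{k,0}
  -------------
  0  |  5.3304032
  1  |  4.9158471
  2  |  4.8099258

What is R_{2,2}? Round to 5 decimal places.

4.77442

Richardson extrapolation on the trapezoidal column (denominator 4−1=3):
R_{1,1} = 4.9158471 + (4.9158471 − 5.3304032)/3 = 4.7776617
R_{2,1} = (4·4.8099258 − 4.9158471) / 3 = 4.7746187
R_{2,2} = 4.7746187 + (4.7746187 − 4.7776617)/15 = 4.7744158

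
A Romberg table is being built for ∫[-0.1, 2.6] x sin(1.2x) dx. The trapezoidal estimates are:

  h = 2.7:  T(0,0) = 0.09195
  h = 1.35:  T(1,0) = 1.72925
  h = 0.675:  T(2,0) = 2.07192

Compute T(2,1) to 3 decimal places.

2.186

Richardson extrapolation on the trapezoidal column (denominator 4−1=3):
T(2,1) = (4·2.07192 − 1.72925) / 3 = 2.18614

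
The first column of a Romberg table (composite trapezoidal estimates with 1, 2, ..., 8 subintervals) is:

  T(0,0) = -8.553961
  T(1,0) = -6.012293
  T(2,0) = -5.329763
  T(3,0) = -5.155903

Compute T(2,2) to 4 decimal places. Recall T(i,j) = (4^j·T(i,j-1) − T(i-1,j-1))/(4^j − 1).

T(1,1) = (4·(-6.012293) − (-8.553961)) / 3 = -5.165070
T(2,1) = (4·(-5.329763) − (-6.012293)) / 3 = -5.102253
T(2,2) = (16·(-5.102253) − (-5.165070)) / 15 = -5.098065

-5.0981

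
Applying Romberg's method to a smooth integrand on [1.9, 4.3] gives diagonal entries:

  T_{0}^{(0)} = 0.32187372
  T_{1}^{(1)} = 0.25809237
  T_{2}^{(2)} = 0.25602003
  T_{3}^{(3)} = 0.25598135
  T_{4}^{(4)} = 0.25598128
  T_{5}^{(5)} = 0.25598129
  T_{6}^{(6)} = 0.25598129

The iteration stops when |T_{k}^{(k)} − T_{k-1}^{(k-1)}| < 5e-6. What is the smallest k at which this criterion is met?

k = 4

|T_{1}^{(1)} − T_{0}^{(0)}| = 0.06378135 ≥ 5e-6
|T_{2}^{(2)} − T_{1}^{(1)}| = 0.00207234 ≥ 5e-6
|T_{3}^{(3)} − T_{2}^{(2)}| = 0.00003868 ≥ 5e-6
|T_{4}^{(4)} − T_{3}^{(3)}| = 0.00000007 < 5e-6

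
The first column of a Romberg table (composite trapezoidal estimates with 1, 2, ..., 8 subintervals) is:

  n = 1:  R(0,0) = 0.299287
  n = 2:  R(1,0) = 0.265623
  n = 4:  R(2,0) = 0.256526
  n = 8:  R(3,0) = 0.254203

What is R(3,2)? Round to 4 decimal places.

0.2534

Richardson extrapolation on the trapezoidal column (denominator 4−1=3):
R(2,1) = 0.256526 + (0.256526 − 0.265623)/3 = 0.253494
R(3,1) = (4·0.254203 − 0.256526) / 3 = 0.253429
R(3,2) = 0.253429 + (0.253429 − 0.253494)/15 = 0.253425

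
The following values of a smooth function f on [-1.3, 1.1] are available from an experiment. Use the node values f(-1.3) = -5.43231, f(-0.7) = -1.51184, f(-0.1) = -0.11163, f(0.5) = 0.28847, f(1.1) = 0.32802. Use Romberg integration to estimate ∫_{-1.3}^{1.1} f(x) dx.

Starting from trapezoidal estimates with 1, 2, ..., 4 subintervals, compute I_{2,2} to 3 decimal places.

I_{0,0} (trapezoid, 1 panel, h=2.4000): -6.12515
I_{1,0} (trapezoid, 2 panels, h=1.2000): -3.19653
I_{2,0} (trapezoid, 4 panels, h=0.6000): -2.33229
I_{1,1} = -3.19653 + (-3.19653 − (-6.12515))/3 = -2.22032
I_{2,1} = -2.33229 + (-2.33229 − (-3.19653))/3 = -2.04421
I_{2,2} = -2.04421 + (-2.04421 − (-2.22032))/15 = -2.03247

-2.032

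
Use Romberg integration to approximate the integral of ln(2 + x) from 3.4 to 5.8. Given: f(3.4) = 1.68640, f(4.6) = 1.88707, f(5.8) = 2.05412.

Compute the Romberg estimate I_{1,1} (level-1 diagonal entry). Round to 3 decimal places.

4.516

I_{0,0} (trapezoid, 1 panel, h=2.4000): 4.48862
I_{1,0} (trapezoid, 2 panels, h=1.2000): 4.50880
I_{1,1} = 4.50880 + (4.50880 − 4.48862)/3 = 4.51553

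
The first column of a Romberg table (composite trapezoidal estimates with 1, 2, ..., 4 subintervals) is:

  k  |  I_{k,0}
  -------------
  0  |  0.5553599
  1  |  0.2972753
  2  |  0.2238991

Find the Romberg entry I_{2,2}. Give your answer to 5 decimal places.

0.19865

I_{1,1} = 0.2972753 + (0.2972753 − 0.5553599)/3 = 0.2112471
I_{2,1} = (4·0.2238991 − 0.2972753) / 3 = 0.1994404
I_{2,2} = 0.1994404 + (0.1994404 − 0.2112471)/15 = 0.1986533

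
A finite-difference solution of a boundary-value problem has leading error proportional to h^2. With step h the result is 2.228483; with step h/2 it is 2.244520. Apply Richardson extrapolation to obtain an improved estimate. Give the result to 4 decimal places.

2.2499

The leading error scales as h^2; refining by a factor of 2 reduces it by 2^2 = 4.
Extrapolated value = (4·A(h/2) − A(h)) / (4 − 1)
= (4·2.244520 − 2.228483) / 3
= 6.749597 / 3 = 2.249866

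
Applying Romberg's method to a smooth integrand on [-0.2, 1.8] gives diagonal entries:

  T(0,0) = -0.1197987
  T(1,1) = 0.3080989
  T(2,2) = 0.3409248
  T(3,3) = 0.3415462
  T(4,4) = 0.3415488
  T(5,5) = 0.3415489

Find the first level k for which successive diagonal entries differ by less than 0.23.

k = 2

|T(1,1) − T(0,0)| = 0.4278976 ≥ 0.23
|T(2,2) − T(1,1)| = 0.0328259 < 0.23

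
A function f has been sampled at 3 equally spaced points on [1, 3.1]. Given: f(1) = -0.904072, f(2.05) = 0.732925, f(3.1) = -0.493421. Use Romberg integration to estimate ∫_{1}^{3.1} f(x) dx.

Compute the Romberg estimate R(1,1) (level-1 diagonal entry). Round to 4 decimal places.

R(0,0) (trapezoid, 1 panel, h=2.1000): -1.467368
R(1,0) (trapezoid, 2 panels, h=1.0500): 0.035887
R(1,1) = 0.035887 + (0.035887 − (-1.467368))/3 = 0.536972

0.5370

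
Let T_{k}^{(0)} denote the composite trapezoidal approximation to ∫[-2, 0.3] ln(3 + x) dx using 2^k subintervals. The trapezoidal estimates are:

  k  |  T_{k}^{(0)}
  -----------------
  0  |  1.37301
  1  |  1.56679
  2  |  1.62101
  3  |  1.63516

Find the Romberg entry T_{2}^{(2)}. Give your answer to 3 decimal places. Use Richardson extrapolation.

Richardson extrapolation on the trapezoidal column (denominator 4−1=3):
T_{1}^{(1)} = (4·1.56679 − 1.37301) / 3 = 1.63138
T_{2}^{(1)} = (4·1.62101 − 1.56679) / 3 = 1.63908
T_{2}^{(2)} = 1.63908 + (1.63908 − 1.63138)/15 = 1.63959
(Column j=1 coincides with Simpson's rule on the same nodes.)

1.640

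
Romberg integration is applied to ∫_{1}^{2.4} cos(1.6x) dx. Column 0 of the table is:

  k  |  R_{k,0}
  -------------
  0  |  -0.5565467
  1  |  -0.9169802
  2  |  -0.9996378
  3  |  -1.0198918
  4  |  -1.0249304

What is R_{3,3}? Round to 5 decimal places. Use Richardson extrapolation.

Richardson extrapolation on the trapezoidal column (denominator 4−1=3):
R_{1,1} = (4·(-0.9169802) − (-0.5565467)) / 3 = -1.0371247
R_{2,1} = -0.9996378 + (-0.9996378 − (-0.9169802))/3 = -1.0271903
R_{3,1} = -1.0198918 + (-1.0198918 − (-0.9996378))/3 = -1.0266431
R_{2,2} = (16·(-1.0271903) − (-1.0371247)) / 15 = -1.0265280
R_{3,2} = (16·(-1.0266431) − (-1.0271903)) / 15 = -1.0266066
R_{3,3} = (64·(-1.0266066) − (-1.0265280)) / 63 = -1.0266078

-1.02661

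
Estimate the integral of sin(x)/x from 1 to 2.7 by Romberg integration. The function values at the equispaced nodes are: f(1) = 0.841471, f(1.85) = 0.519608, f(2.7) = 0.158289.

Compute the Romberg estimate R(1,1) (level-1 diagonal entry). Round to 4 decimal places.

R(0,0) (trapezoid, 1 panel, h=1.7000): 0.849796
R(1,0) (trapezoid, 2 panels, h=0.8500): 0.866565
R(1,1) = 0.866565 + (0.866565 − 0.849796)/3 = 0.872155

0.8722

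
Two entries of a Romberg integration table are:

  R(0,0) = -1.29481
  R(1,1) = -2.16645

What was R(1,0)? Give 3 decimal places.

From R(1,1) = (4·R(1,0) − R(0,0))/3, solve for R(1,0):
4·R(1,0) = 3·(-2.16645) + (-1.29481) = -7.79416
R(1,0) = -1.94854

-1.949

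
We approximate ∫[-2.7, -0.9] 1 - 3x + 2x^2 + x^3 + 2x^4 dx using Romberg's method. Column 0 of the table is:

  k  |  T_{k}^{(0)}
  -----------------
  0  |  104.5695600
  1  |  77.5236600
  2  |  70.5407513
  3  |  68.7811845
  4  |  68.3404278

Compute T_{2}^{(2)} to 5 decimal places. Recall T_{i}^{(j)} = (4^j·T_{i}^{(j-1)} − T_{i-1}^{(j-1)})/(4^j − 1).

Richardson extrapolation on the trapezoidal column (denominator 4−1=3):
T_{1}^{(1)} = (4·77.5236600 − 104.5695600) / 3 = 68.5083600
T_{2}^{(1)} = (4·70.5407513 − 77.5236600) / 3 = 68.2131151
T_{2}^{(2)} = (16·68.2131151 − 68.5083600) / 15 = 68.1934321
(Column j=1 coincides with Simpson's rule on the same nodes.)

68.19343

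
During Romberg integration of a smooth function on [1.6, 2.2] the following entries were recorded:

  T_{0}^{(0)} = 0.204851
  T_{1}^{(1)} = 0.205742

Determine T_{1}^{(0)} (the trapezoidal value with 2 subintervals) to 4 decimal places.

From T_{1}^{(1)} = (4·T_{1}^{(0)} − T_{0}^{(0)})/3, solve for T_{1}^{(0)}:
4·T_{1}^{(0)} = 3·0.205742 + 0.204851 = 0.822077
T_{1}^{(0)} = 0.205519

0.2055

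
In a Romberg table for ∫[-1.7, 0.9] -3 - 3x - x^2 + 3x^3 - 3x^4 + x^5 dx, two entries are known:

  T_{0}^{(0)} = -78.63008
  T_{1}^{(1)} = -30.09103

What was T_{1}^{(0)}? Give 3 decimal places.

-42.226

From T_{1}^{(1)} = (4·T_{1}^{(0)} − T_{0}^{(0)})/3, solve for T_{1}^{(0)}:
4·T_{1}^{(0)} = 3·(-30.09103) + (-78.63008) = -168.90317
T_{1}^{(0)} = -42.22579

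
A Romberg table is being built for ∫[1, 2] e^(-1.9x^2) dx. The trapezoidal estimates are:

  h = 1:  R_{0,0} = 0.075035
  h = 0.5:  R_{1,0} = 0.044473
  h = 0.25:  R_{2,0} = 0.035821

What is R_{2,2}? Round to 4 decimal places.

R_{1,1} = 0.044473 + (0.044473 − 0.075035)/3 = 0.034286
R_{2,1} = 0.035821 + (0.035821 − 0.044473)/3 = 0.032937
R_{2,2} = 0.032937 + (0.032937 − 0.034286)/15 = 0.032847
(Column j=1 coincides with Simpson's rule on the same nodes.)

0.0328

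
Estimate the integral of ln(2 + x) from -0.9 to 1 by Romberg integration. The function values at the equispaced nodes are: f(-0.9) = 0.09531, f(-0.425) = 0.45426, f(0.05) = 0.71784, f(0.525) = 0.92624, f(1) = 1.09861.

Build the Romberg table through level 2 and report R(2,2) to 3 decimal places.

R(0,0) (trapezoid, 1 panel, h=1.9000): 1.13422
R(1,0) (trapezoid, 2 panels, h=0.9500): 1.24906
R(2,0) (trapezoid, 4 panels, h=0.4750): 1.28027
R(1,1) = 1.24906 + (1.24906 − 1.13422)/3 = 1.28734
R(2,1) = 1.28027 + (1.28027 − 1.24906)/3 = 1.29067
R(2,2) = 1.29067 + (1.29067 − 1.28734)/15 = 1.29089

1.291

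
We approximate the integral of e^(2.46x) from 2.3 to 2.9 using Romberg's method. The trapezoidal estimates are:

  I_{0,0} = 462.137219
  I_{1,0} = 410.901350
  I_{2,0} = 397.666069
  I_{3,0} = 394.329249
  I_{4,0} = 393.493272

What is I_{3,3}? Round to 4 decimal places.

I_{1,1} = 410.901350 + (410.901350 − 462.137219)/3 = 393.822727
I_{2,1} = 397.666069 + (397.666069 − 410.901350)/3 = 393.254309
I_{3,1} = 394.329249 + (394.329249 − 397.666069)/3 = 393.216976
I_{2,2} = (16·393.254309 − 393.822727) / 15 = 393.216414
I_{3,2} = (16·393.216976 − 393.254309) / 15 = 393.214487
I_{3,3} = (64·393.214487 − 393.216414) / 63 = 393.214456

393.2145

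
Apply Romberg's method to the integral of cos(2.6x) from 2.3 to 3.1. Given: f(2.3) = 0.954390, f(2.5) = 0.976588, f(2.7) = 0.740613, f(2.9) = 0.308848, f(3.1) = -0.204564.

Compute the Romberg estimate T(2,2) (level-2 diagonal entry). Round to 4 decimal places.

0.4913

T(0,0) (trapezoid, 1 panel, h=0.8000): 0.299930
T(1,0) (trapezoid, 2 panels, h=0.4000): 0.446210
T(2,0) (trapezoid, 4 panels, h=0.2000): 0.480192
T(1,1) = 0.446210 + (0.446210 − 0.299930)/3 = 0.494970
T(2,1) = 0.480192 + (0.480192 − 0.446210)/3 = 0.491519
T(2,2) = 0.491519 + (0.491519 − 0.494970)/15 = 0.491289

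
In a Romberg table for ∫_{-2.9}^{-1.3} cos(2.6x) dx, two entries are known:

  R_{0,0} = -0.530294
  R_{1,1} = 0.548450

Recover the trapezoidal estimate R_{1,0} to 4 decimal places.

0.2788

From R_{1,1} = (4·R_{1,0} − R_{0,0})/3, solve for R_{1,0}:
4·R_{1,0} = 3·0.548450 + (-0.530294) = 1.115056
R_{1,0} = 0.278764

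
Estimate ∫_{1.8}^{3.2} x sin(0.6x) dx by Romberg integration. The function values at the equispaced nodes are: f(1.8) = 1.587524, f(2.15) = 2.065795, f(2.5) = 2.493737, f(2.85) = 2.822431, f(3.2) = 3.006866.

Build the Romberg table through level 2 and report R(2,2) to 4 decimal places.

R(0,0) (trapezoid, 1 panel, h=1.4000): 3.216073
R(1,0) (trapezoid, 2 panels, h=0.7000): 3.353652
R(2,0) (trapezoid, 4 panels, h=0.3500): 3.387705
R(1,1) = 3.353652 + (3.353652 − 3.216073)/3 = 3.399512
R(2,1) = 3.387705 + (3.387705 − 3.353652)/3 = 3.399056
R(2,2) = 3.399056 + (3.399056 − 3.399512)/15 = 3.399026

3.3990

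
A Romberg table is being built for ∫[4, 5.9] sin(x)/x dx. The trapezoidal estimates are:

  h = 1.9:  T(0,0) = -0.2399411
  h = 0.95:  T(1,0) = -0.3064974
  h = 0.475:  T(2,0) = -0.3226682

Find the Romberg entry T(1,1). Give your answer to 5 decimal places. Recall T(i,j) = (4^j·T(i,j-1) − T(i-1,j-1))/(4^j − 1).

Richardson extrapolation on the trapezoidal column (denominator 4−1=3):
T(1,1) = -0.3064974 + (-0.3064974 − (-0.2399411))/3 = -0.3286828

-0.32868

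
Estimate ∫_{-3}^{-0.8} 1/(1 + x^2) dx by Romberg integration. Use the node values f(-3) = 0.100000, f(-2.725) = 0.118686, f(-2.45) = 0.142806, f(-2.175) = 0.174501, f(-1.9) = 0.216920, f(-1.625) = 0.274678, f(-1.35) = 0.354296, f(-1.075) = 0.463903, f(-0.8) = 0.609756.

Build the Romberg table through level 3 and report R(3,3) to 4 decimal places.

0.5743

R(0,0) (trapezoid, 1 panel, h=2.2000): 0.780732
R(1,0) (trapezoid, 2 panels, h=1.1000): 0.628978
R(2,0) (trapezoid, 4 panels, h=0.5500): 0.587895
R(3,0) (trapezoid, 8 panels, h=0.2750): 0.577684
R(1,1) = 0.628978 + (0.628978 − 0.780732)/3 = 0.578393
R(2,1) = 0.587895 + (0.587895 − 0.628978)/3 = 0.574201
R(3,1) = 0.577684 + (0.577684 − 0.587895)/3 = 0.574280
R(2,2) = 0.574201 + (0.574201 − 0.578393)/15 = 0.573922
R(3,2) = 0.574280 + (0.574280 − 0.574201)/15 = 0.574285
R(3,3) = 0.574285 + (0.574285 − 0.573922)/63 = 0.574291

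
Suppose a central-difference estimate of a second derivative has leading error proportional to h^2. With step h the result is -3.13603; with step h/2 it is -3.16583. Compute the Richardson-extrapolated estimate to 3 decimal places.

The leading error scales as h^2; refining by a factor of 2 reduces it by 2^2 = 4.
Extrapolated value = (4·A(h/2) − A(h)) / (4 − 1)
= (4·(-3.16583) − (-3.13603)) / 3
= -9.52729 / 3 = -3.17576

-3.176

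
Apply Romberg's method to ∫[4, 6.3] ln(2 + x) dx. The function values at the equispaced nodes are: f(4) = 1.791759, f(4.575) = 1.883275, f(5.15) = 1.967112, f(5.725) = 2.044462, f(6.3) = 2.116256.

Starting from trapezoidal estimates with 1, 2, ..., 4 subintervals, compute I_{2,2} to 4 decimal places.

4.5144

I_{0,0} (trapezoid, 1 panel, h=2.3000): 4.494217
I_{1,0} (trapezoid, 2 panels, h=1.1500): 4.509287
I_{2,0} (trapezoid, 4 panels, h=0.5750): 4.513092
I_{1,1} = 4.509287 + (4.509287 − 4.494217)/3 = 4.514310
I_{2,1} = 4.513092 + (4.513092 − 4.509287)/3 = 4.514360
I_{2,2} = 4.514360 + (4.514360 − 4.514310)/15 = 4.514363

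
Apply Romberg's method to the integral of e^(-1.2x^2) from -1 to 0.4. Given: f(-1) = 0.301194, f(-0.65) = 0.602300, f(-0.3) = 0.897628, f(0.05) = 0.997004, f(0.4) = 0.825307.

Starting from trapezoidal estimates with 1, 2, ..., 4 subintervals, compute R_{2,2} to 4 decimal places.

R_{0,0} (trapezoid, 1 panel, h=1.4000): 0.788551
R_{1,0} (trapezoid, 2 panels, h=0.7000): 1.022615
R_{2,0} (trapezoid, 4 panels, h=0.3500): 1.071064
R_{1,1} = 1.022615 + (1.022615 − 0.788551)/3 = 1.100636
R_{2,1} = 1.071064 + (1.071064 − 1.022615)/3 = 1.087214
R_{2,2} = 1.087214 + (1.087214 − 1.100636)/15 = 1.086319

1.0863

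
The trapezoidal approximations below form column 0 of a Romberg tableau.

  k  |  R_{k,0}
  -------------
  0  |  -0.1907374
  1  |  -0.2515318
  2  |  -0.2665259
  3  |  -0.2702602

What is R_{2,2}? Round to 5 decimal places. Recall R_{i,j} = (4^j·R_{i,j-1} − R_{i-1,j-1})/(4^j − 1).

Richardson extrapolation on the trapezoidal column (denominator 4−1=3):
R_{1,1} = -0.2515318 + (-0.2515318 − (-0.1907374))/3 = -0.2717966
R_{2,1} = (4·(-0.2665259) − (-0.2515318)) / 3 = -0.2715239
R_{2,2} = -0.2715239 + (-0.2715239 − (-0.2717966))/15 = -0.2715057

-0.27151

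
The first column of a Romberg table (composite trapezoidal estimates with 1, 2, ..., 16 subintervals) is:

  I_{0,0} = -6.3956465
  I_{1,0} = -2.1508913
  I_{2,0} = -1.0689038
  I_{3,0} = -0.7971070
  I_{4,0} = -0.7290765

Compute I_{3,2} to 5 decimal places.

Richardson extrapolation on the trapezoidal column (denominator 4−1=3):
I_{2,1} = (4·(-1.0689038) − (-2.1508913)) / 3 = -0.7082413
I_{3,1} = -0.7971070 + (-0.7971070 − (-1.0689038))/3 = -0.7065081
I_{3,2} = (16·(-0.7065081) − (-0.7082413)) / 15 = -0.7063926

-0.70639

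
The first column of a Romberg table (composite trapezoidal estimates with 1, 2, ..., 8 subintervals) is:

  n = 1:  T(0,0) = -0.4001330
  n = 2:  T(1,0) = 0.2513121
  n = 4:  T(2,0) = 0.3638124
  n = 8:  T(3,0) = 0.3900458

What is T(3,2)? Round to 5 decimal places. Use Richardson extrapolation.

T(2,1) = (4·0.3638124 − 0.2513121) / 3 = 0.4013125
T(3,1) = (4·0.3900458 − 0.3638124) / 3 = 0.3987903
T(3,2) = 0.3987903 + (0.3987903 − 0.4013125)/15 = 0.3986222

0.39862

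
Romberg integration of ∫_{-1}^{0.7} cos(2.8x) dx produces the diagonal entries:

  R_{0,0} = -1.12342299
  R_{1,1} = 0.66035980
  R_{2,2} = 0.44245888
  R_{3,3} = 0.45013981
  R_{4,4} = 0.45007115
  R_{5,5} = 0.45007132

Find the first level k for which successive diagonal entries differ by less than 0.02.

|R_{1,1} − R_{0,0}| = 1.78378279 ≥ 0.02
|R_{2,2} − R_{1,1}| = 0.21790092 ≥ 0.02
|R_{3,3} − R_{2,2}| = 0.00768093 < 0.02

k = 3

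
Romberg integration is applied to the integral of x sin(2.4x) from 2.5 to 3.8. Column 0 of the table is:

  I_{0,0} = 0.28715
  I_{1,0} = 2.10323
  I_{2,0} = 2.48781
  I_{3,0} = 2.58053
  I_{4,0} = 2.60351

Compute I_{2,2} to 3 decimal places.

Richardson extrapolation on the trapezoidal column (denominator 4−1=3):
I_{1,1} = 2.10323 + (2.10323 − 0.28715)/3 = 2.70859
I_{2,1} = 2.48781 + (2.48781 − 2.10323)/3 = 2.61600
I_{2,2} = (16·2.61600 − 2.70859) / 15 = 2.60983

2.610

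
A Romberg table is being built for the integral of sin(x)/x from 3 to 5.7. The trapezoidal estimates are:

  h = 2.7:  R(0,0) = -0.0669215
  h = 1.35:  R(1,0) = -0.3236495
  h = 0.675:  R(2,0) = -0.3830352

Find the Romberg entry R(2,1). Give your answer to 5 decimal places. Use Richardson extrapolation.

-0.40283

R(2,1) = (4·(-0.3830352) − (-0.3236495)) / 3 = -0.4028304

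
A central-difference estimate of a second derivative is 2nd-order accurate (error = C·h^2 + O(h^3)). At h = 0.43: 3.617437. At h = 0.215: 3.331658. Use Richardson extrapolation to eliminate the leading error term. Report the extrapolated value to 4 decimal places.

Extrapolated value = (4·A(h/2) − A(h)) / (4 − 1)
= (4·3.331658 − 3.617437) / 3
= 9.709195 / 3 = 3.236398

3.2364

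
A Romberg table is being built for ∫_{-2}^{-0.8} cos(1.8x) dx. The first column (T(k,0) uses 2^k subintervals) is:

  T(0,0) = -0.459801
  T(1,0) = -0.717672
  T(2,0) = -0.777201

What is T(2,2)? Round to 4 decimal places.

-0.7966

Richardson extrapolation on the trapezoidal column (denominator 4−1=3):
T(1,1) = -0.717672 + (-0.717672 − (-0.459801))/3 = -0.803629
T(2,1) = (4·(-0.777201) − (-0.717672)) / 3 = -0.797044
T(2,2) = (16·(-0.797044) − (-0.803629)) / 15 = -0.796605
(Column j=1 coincides with Simpson's rule on the same nodes.)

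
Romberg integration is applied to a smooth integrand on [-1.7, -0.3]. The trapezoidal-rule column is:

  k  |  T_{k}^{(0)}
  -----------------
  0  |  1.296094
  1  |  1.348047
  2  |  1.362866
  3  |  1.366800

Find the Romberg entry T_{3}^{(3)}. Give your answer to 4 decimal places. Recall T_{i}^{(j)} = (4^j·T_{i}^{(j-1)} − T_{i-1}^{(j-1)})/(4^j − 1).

1.3681

T_{1}^{(1)} = 1.348047 + (1.348047 − 1.296094)/3 = 1.365365
T_{2}^{(1)} = (4·1.362866 − 1.348047) / 3 = 1.367806
T_{3}^{(1)} = (4·1.366800 − 1.362866) / 3 = 1.368111
T_{2}^{(2)} = (16·1.367806 − 1.365365) / 15 = 1.367969
T_{3}^{(2)} = 1.368111 + (1.368111 − 1.367806)/15 = 1.368131
T_{3}^{(3)} = (64·1.368131 − 1.367969) / 63 = 1.368134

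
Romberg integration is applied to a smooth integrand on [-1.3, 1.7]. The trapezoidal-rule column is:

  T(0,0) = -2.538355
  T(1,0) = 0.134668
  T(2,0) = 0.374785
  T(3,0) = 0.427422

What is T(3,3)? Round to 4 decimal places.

T(1,1) = (4·0.134668 − (-2.538355)) / 3 = 1.025676
T(2,1) = (4·0.374785 − 0.134668) / 3 = 0.454824
T(3,1) = (4·0.427422 − 0.374785) / 3 = 0.444968
T(2,2) = (16·0.454824 − 1.025676) / 15 = 0.416767
T(3,2) = 0.444968 + (0.444968 − 0.454824)/15 = 0.444311
T(3,3) = (64·0.444311 − 0.416767) / 63 = 0.444748
(Column j=1 coincides with Simpson's rule on the same nodes.)

0.4447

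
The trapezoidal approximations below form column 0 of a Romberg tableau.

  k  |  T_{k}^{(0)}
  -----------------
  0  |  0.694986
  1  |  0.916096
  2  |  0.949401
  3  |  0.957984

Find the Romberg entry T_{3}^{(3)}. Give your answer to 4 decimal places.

Richardson extrapolation on the trapezoidal column (denominator 4−1=3):
T_{1}^{(1)} = (4·0.916096 − 0.694986) / 3 = 0.989799
T_{2}^{(1)} = (4·0.949401 − 0.916096) / 3 = 0.960503
T_{3}^{(1)} = (4·0.957984 − 0.949401) / 3 = 0.960845
T_{2}^{(2)} = (16·0.960503 − 0.989799) / 15 = 0.958550
T_{3}^{(2)} = 0.960845 + (0.960845 − 0.960503)/15 = 0.960868
T_{3}^{(3)} = (64·0.960868 − 0.958550) / 63 = 0.960905
(Column j=1 coincides with Simpson's rule on the same nodes.)

0.9609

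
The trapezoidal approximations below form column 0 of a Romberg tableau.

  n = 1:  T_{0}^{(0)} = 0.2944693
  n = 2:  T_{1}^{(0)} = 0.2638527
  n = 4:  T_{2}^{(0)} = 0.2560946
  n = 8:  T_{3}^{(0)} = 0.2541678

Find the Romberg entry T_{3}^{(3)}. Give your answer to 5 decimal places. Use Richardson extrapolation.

0.25353

Richardson extrapolation on the trapezoidal column (denominator 4−1=3):
T_{1}^{(1)} = 0.2638527 + (0.2638527 − 0.2944693)/3 = 0.2536472
T_{2}^{(1)} = 0.2560946 + (0.2560946 − 0.2638527)/3 = 0.2535086
T_{3}^{(1)} = (4·0.2541678 − 0.2560946) / 3 = 0.2535255
T_{2}^{(2)} = 0.2535086 + (0.2535086 − 0.2536472)/15 = 0.2534994
T_{3}^{(2)} = 0.2535255 + (0.2535255 − 0.2535086)/15 = 0.2535266
T_{3}^{(3)} = 0.2535266 + (0.2535266 − 0.2534994)/63 = 0.2535270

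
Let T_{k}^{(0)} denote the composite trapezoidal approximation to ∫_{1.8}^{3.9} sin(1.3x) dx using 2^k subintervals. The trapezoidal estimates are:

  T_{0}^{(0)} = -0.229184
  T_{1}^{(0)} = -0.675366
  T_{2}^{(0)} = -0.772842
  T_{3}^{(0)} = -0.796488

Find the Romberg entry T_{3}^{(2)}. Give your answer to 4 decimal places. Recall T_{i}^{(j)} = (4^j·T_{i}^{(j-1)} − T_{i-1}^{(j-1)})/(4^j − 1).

T_{2}^{(1)} = (4·(-0.772842) − (-0.675366)) / 3 = -0.805334
T_{3}^{(1)} = (4·(-0.796488) − (-0.772842)) / 3 = -0.804370
T_{3}^{(2)} = -0.804370 + (-0.804370 − (-0.805334))/15 = -0.804306
(Column j=1 coincides with Simpson's rule on the same nodes.)

-0.8043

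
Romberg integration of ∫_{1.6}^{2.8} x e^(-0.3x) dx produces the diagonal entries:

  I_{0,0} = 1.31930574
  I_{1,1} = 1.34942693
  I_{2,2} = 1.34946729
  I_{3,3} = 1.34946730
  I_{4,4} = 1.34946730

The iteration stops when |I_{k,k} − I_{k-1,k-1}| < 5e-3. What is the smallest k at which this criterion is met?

k = 2

|I_{1,1} − I_{0,0}| = 0.03012119 ≥ 5e-3
|I_{2,2} − I_{1,1}| = 0.00004036 < 5e-3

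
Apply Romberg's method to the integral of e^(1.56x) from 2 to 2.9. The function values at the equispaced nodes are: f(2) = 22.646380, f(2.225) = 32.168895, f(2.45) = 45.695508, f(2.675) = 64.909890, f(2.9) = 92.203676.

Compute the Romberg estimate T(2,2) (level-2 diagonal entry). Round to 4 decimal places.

44.5882

T(0,0) (trapezoid, 1 panel, h=0.9000): 51.682525
T(1,0) (trapezoid, 2 panels, h=0.4500): 46.404241
T(2,0) (trapezoid, 4 panels, h=0.2250): 45.044847
T(1,1) = 46.404241 + (46.404241 − 51.682525)/3 = 44.644813
T(2,1) = 45.044847 + (45.044847 − 46.404241)/3 = 44.591716
T(2,2) = 44.591716 + (44.591716 − 44.644813)/15 = 44.588176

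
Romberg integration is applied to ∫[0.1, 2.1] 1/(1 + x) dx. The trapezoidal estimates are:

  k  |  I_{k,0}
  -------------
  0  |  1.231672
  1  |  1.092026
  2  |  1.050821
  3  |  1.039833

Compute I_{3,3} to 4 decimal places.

Richardson extrapolation on the trapezoidal column (denominator 4−1=3):
I_{1,1} = 1.092026 + (1.092026 − 1.231672)/3 = 1.045477
I_{2,1} = (4·1.050821 − 1.092026) / 3 = 1.037086
I_{3,1} = (4·1.039833 − 1.050821) / 3 = 1.036170
I_{2,2} = (16·1.037086 − 1.045477) / 15 = 1.036527
I_{3,2} = (16·1.036170 − 1.037086) / 15 = 1.036109
I_{3,3} = 1.036109 + (1.036109 − 1.036527)/63 = 1.036102
(Column j=1 coincides with Simpson's rule on the same nodes.)

1.0361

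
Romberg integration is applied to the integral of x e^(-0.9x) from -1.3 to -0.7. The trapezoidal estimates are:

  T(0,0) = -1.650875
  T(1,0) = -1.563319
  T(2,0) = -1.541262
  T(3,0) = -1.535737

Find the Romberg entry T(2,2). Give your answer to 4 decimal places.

-1.5339

Richardson extrapolation on the trapezoidal column (denominator 4−1=3):
T(1,1) = -1.563319 + (-1.563319 − (-1.650875))/3 = -1.534134
T(2,1) = -1.541262 + (-1.541262 − (-1.563319))/3 = -1.533910
T(2,2) = (16·(-1.533910) − (-1.534134)) / 15 = -1.533895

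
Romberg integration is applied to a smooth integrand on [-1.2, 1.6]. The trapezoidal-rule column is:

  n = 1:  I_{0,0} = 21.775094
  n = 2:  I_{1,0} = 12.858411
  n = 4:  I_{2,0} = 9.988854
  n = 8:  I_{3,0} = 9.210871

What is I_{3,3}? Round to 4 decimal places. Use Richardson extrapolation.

Richardson extrapolation on the trapezoidal column (denominator 4−1=3):
I_{1,1} = (4·12.858411 − 21.775094) / 3 = 9.886183
I_{2,1} = 9.988854 + (9.988854 − 12.858411)/3 = 9.032335
I_{3,1} = (4·9.210871 − 9.988854) / 3 = 8.951543
I_{2,2} = (16·9.032335 − 9.886183) / 15 = 8.975412
I_{3,2} = (16·8.951543 − 9.032335) / 15 = 8.946157
I_{3,3} = (64·8.946157 − 8.975412) / 63 = 8.945693

8.9457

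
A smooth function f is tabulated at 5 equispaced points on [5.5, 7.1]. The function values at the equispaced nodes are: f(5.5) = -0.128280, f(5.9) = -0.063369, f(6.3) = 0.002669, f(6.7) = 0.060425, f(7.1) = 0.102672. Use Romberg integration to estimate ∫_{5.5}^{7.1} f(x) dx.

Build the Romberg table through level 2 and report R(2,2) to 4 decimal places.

R(0,0) (trapezoid, 1 panel, h=1.6000): -0.020486
R(1,0) (trapezoid, 2 panels, h=0.8000): -0.008108
R(2,0) (trapezoid, 4 panels, h=0.4000): -0.005232
R(1,1) = -0.008108 + (-0.008108 − (-0.020486))/3 = -0.003982
R(2,1) = -0.005232 + (-0.005232 − (-0.008108))/3 = -0.004273
R(2,2) = -0.004273 + (-0.004273 − (-0.003982))/15 = -0.004292

-0.0043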